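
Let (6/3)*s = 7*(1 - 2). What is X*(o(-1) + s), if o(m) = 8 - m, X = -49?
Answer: -539/2 ≈ -269.50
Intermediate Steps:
s = -7/2 (s = (7*(1 - 2))/2 = (7*(-1))/2 = (½)*(-7) = -7/2 ≈ -3.5000)
X*(o(-1) + s) = -49*((8 - 1*(-1)) - 7/2) = -49*((8 + 1) - 7/2) = -49*(9 - 7/2) = -49*11/2 = -539/2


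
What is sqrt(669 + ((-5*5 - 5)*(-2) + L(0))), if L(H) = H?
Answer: 27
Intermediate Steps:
sqrt(669 + ((-5*5 - 5)*(-2) + L(0))) = sqrt(669 + ((-5*5 - 5)*(-2) + 0)) = sqrt(669 + ((-25 - 5)*(-2) + 0)) = sqrt(669 + (-30*(-2) + 0)) = sqrt(669 + (60 + 0)) = sqrt(669 + 60) = sqrt(729) = 27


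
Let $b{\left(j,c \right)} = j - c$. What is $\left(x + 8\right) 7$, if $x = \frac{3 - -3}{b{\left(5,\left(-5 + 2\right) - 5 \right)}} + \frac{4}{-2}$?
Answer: $\frac{588}{13} \approx 45.231$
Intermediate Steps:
$x = - \frac{20}{13}$ ($x = \frac{3 - -3}{5 - \left(\left(-5 + 2\right) - 5\right)} + \frac{4}{-2} = \frac{3 + 3}{5 - \left(-3 - 5\right)} + 4 \left(- \frac{1}{2}\right) = \frac{6}{5 - -8} - 2 = \frac{6}{5 + 8} - 2 = \frac{6}{13} - 2 = - \frac{20}{13} \approx -1.5385$)
$\left(x + 8\right) 7 = \left(- \frac{20}{13} + 8\right) 7 = \frac{84}{13} \cdot 7 = \frac{588}{13}$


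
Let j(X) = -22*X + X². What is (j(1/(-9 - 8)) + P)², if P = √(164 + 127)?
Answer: 24445236/83521 + 750*√291/289 ≈ 336.95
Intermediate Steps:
j(X) = X² - 22*X
P = √291 ≈ 17.059
(j(1/(-9 - 8)) + P)² = ((-22 + 1/(-9 - 8))/(-9 - 8) + √291)² = ((-22 + 1/(-17))/(-17) + √291)² = (-(-22 - 1/17)/17 + √291)² = (-1/17*(-375/17) + √291)² = (375/289 + √291)²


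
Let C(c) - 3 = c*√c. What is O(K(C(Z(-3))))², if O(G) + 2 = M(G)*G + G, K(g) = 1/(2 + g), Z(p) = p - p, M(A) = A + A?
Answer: 1849/625 ≈ 2.9584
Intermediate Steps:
M(A) = 2*A
Z(p) = 0
C(c) = 3 + c^(3/2) (C(c) = 3 + c*√c = 3 + c^(3/2))
O(G) = -2 + G + 2*G² (O(G) = -2 + ((2*G)*G + G) = -2 + (2*G² + G) = -2 + (G + 2*G²) = -2 + G + 2*G²)
O(K(C(Z(-3))))² = (-2 + 1/(2 + (3 + 0^(3/2))) + 2*(1/(2 + (3 + 0^(3/2))))²)² = (-2 + 1/(2 + (3 + 0)) + 2*(1/(2 + (3 + 0)))²)² = (-2 + 1/(2 + 3) + 2*(1/(2 + 3))²)² = (-2 + 1/5 + 2*(1/5)²)² = (-2 + ⅕ + 2*(⅕)²)² = (-2 + ⅕ + 2*(1/25))² = (-2 + ⅕ + 2/25)² = (-43/25)² = 1849/625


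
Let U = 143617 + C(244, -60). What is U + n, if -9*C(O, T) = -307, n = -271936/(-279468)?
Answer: 477930484/3327 ≈ 1.4365e+5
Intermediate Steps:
n = 9712/9981 (n = -271936*(-1/279468) = 9712/9981 ≈ 0.97305)
C(O, T) = 307/9 (C(O, T) = -⅑*(-307) = 307/9)
U = 1292860/9 (U = 143617 + 307/9 = 1292860/9 ≈ 1.4365e+5)
U + n = 1292860/9 + 9712/9981 = 477930484/3327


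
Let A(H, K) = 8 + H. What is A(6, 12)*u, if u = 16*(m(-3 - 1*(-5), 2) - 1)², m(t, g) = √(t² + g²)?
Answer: 2016 - 896*√2 ≈ 748.86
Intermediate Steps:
m(t, g) = √(g² + t²)
u = 16*(-1 + 2*√2)² (u = 16*(√(2² + (-3 - 1*(-5))²) - 1)² = 16*(√(4 + (-3 + 5)²) - 1)² = 16*(√(4 + 2²) - 1)² = 16*(√(4 + 4) - 1)² = 16*(√8 - 1)² = 16*(2*√2 - 1)² = 16*(-1 + 2*√2)² ≈ 53.490)
A(6, 12)*u = (8 + 6)*(144 - 64*√2) = 14*(144 - 64*√2) = 2016 - 896*√2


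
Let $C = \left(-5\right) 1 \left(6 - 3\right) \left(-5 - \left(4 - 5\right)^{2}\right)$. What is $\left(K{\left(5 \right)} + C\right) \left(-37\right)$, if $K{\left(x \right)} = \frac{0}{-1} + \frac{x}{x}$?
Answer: $-3367$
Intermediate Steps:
$K{\left(x \right)} = 1$ ($K{\left(x \right)} = 0 \left(-1\right) + 1 = 0 + 1 = 1$)
$C = 90$ ($C = - 5 \cdot 3 \left(-5 - \left(-1\right)^{2}\right) = - 5 \cdot 3 \left(-5 - 1\right) = - 5 \cdot 3 \left(-6\right) = \left(-5\right) \left(-18\right) = 90$)
$\left(K{\left(5 \right)} + C\right) \left(-37\right) = \left(1 + 90\right) \left(-37\right) = 91 \left(-37\right) = -3367$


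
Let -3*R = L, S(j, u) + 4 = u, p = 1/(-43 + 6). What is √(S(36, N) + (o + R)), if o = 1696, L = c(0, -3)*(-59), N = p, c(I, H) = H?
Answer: 2*√558885/37 ≈ 40.410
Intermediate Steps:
p = -1/37 (p = 1/(-37) = -1/37 ≈ -0.027027)
N = -1/37 ≈ -0.027027
S(j, u) = -4 + u
L = 177 (L = -3*(-59) = 177)
R = -59 (R = -⅓*177 = -59)
√(S(36, N) + (o + R)) = √((-4 - 1/37) + (1696 - 59)) = √(-149/37 + 1637) = √(60420/37) = 2*√558885/37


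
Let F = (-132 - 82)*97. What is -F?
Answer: 20758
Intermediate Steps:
F = -20758 (F = -214*97 = -20758)
-F = -1*(-20758) = 20758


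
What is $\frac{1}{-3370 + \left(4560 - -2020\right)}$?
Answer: $\frac{1}{3210} \approx 0.00031153$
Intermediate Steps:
$\frac{1}{-3370 + \left(4560 - -2020\right)} = \frac{1}{-3370 + \left(4560 + 2020\right)} = \frac{1}{-3370 + 6580} = \frac{1}{3210}$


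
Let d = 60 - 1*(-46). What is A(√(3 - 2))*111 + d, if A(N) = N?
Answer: 217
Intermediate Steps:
d = 106 (d = 60 + 46 = 106)
A(√(3 - 2))*111 + d = √(3 - 2)*111 + 106 = √1*111 + 106 = 1*111 + 106 = 111 + 106 = 217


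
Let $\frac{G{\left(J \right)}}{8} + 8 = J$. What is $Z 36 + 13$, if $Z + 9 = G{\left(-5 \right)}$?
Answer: $-4055$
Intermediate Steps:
$G{\left(J \right)} = -64 + 8 J$
$Z = -113$ ($Z = -9 + \left(-64 + 8 \left(-5\right)\right) = -9 - 104 = -113$)
$Z 36 + 13 = \left(-113\right) 36 + 13 = -4068 + 13 = -4055$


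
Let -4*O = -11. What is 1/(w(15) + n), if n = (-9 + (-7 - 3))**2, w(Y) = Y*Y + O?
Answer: 4/2355 ≈ 0.0016985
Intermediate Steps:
O = 11/4 (O = -1/4*(-11) = 11/4 ≈ 2.7500)
w(Y) = 11/4 + Y**2 (w(Y) = Y*Y + 11/4 = Y**2 + 11/4 = 11/4 + Y**2)
n = 361 (n = (-9 - 10)**2 = (-19)**2 = 361)
1/(w(15) + n) = 1/((11/4 + 15**2) + 361) = 1/((11/4 + 225) + 361) = 1/(911/4 + 361) = 1/(2355/4) = 4/2355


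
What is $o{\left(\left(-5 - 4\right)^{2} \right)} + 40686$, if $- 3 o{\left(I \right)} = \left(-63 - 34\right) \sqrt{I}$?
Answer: $40977$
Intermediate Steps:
$o{\left(I \right)} = \frac{97 \sqrt{I}}{3}$ ($o{\left(I \right)} = - \frac{\left(-63 - 34\right) \sqrt{I}}{3} = - \frac{\left(-97\right) \sqrt{I}}{3} = \frac{97 \sqrt{I}}{3}$)
$o{\left(\left(-5 - 4\right)^{2} \right)} + 40686 = \frac{97 \sqrt{\left(-5 - 4\right)^{2}}}{3} + 40686 = \frac{97 \sqrt{\left(-9\right)^{2}}}{3} + 40686 = \frac{97 \sqrt{81}}{3} + 40686 = \frac{97}{3} \cdot 9 + 40686 = 291 + 40686 = 40977$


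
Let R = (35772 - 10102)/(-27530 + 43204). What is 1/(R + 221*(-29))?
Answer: -461/2953794 ≈ -0.00015607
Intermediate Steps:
R = 755/461 (R = 25670/15674 = 25670*(1/15674) = 755/461 ≈ 1.6377)
1/(R + 221*(-29)) = 1/(755/461 + 221*(-29)) = 1/(755/461 - 6409) = 1/(-2953794/461) = -461/2953794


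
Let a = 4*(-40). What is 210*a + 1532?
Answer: -32068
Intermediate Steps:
a = -160
210*a + 1532 = 210*(-160) + 1532 = -33600 + 1532 = -32068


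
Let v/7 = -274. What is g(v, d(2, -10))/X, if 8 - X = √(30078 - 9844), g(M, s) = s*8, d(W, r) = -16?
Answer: 512/10085 + 64*√20234/10085 ≈ 0.95347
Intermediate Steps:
v = -1918 (v = 7*(-274) = -1918)
g(M, s) = 8*s
X = 8 - √20234 (X = 8 - √(30078 - 9844) = 8 - √20234 ≈ -134.25)
g(v, d(2, -10))/X = (8*(-16))/(8 - √20234) = -128/(8 - √20234)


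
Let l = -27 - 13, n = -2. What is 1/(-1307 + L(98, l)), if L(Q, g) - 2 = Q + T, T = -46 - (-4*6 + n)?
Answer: -1/1227 ≈ -0.00081500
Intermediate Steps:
l = -40
T = -20 (T = -46 - (-4*6 - 2) = -46 - (-24 - 2) = -46 - 1*(-26) = -46 + 26 = -20)
L(Q, g) = -18 + Q (L(Q, g) = 2 + (Q - 20) = 2 + (-20 + Q) = -18 + Q)
1/(-1307 + L(98, l)) = 1/(-1307 + (-18 + 98)) = 1/(-1307 + 80) = 1/(-1227) = -1/1227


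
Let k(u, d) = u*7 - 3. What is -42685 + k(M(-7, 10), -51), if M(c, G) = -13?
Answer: -42779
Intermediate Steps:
k(u, d) = -3 + 7*u (k(u, d) = 7*u - 3 = -3 + 7*u)
-42685 + k(M(-7, 10), -51) = -42685 + (-3 + 7*(-13)) = -42685 + (-3 - 91) = -42685 - 94 = -42779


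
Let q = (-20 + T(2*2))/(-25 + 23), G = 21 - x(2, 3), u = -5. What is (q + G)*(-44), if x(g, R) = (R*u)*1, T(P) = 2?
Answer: -1980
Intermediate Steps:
x(g, R) = -5*R (x(g, R) = (R*(-5))*1 = -5*R*1 = -5*R)
G = 36 (G = 21 - (-5)*3 = 21 - 1*(-15) = 21 + 15 = 36)
q = 9 (q = (-20 + 2)/(-25 + 23) = -18/(-2) = -18*(-½) = 9)
(q + G)*(-44) = (9 + 36)*(-44) = 45*(-44) = -1980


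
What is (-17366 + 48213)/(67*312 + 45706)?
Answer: 30847/66610 ≈ 0.46310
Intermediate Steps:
(-17366 + 48213)/(67*312 + 45706) = 30847/(20904 + 45706) = 30847/66610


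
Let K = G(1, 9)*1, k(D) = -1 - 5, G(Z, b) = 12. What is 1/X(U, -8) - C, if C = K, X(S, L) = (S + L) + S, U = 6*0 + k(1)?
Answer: -241/20 ≈ -12.050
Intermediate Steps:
k(D) = -6
U = -6 (U = 6*0 - 6 = 0 - 6 = -6)
X(S, L) = L + 2*S (X(S, L) = (L + S) + S = L + 2*S)
K = 12 (K = 12*1 = 12)
C = 12
1/X(U, -8) - C = 1/(-8 + 2*(-6)) - 1*12 = 1/(-8 - 12) - 12 = 1/(-20) - 12 = -1/20 - 12 = -241/20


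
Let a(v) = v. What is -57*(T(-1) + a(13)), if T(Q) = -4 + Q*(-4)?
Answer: -741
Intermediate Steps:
T(Q) = -4 - 4*Q
-57*(T(-1) + a(13)) = -57*((-4 - 4*(-1)) + 13) = -57*((-4 + 4) + 13) = -57*(0 + 13) = -57*13 = -741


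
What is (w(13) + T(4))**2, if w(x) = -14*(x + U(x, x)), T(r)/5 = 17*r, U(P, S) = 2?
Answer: 16900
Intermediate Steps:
T(r) = 85*r (T(r) = 5*(17*r) = 85*r)
w(x) = -28 - 14*x (w(x) = -14*(x + 2) = -14*(2 + x) = -28 - 14*x)
(w(13) + T(4))**2 = ((-28 - 14*13) + 85*4)**2 = ((-28 - 182) + 340)**2 = (-210 + 340)**2 = 130**2 = 16900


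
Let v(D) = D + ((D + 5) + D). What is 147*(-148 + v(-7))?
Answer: -24108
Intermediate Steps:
v(D) = 5 + 3*D (v(D) = D + ((5 + D) + D) = D + (5 + 2*D) = 5 + 3*D)
147*(-148 + v(-7)) = 147*(-148 + (5 + 3*(-7))) = 147*(-148 + (5 - 21)) = 147*(-148 - 16) = 147*(-164) = -24108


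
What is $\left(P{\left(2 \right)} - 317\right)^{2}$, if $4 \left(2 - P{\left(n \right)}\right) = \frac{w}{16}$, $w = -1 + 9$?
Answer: $\frac{6355441}{64} \approx 99304.0$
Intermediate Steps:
$w = 8$
$P{\left(n \right)} = \frac{15}{8}$ ($P{\left(n \right)} = 2 - \frac{8 \cdot \frac{1}{16}}{4} = 2 - \frac{1}{8} = \frac{15}{8}$)
$\left(P{\left(2 \right)} - 317\right)^{2} = \left(\frac{15}{8} - 317\right)^{2} = \left(- \frac{2521}{8}\right)^{2} = \frac{6355441}{64}$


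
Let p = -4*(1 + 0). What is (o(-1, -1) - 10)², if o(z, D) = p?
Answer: 196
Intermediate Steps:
p = -4 (p = -4*1 = -4)
o(z, D) = -4
(o(-1, -1) - 10)² = (-4 - 10)² = (-14)² = 196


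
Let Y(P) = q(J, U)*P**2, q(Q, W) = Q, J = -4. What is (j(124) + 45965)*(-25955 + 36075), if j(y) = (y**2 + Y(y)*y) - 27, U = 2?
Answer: -76559641840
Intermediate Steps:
Y(P) = -4*P**2
j(y) = -27 + y**2 - 4*y**3 (j(y) = (y**2 + (-4*y**2)*y) - 27 = (y**2 - 4*y**3) - 27 = -27 + y**2 - 4*y**3)
(j(124) + 45965)*(-25955 + 36075) = ((-27 + 124**2 - 4*124**3) + 45965)*(-25955 + 36075) = ((-27 + 15376 - 4*1906624) + 45965)*10120 = ((-27 + 15376 - 7626496) + 45965)*10120 = (-7611147 + 45965)*10120 = -7565182*10120 = -76559641840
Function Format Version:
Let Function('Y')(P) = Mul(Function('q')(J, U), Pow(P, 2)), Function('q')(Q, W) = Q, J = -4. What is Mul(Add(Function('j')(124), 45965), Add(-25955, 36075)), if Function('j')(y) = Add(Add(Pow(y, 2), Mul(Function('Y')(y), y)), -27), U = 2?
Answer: -76559641840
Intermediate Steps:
Function('Y')(P) = Mul(-4, Pow(P, 2))
Function('j')(y) = Add(-27, Pow(y, 2), Mul(-4, Pow(y, 3))) (Function('j')(y) = Add(Add(Pow(y, 2), Mul(Mul(-4, Pow(y, 2)), y)), -27) = Add(Add(Pow(y, 2), Mul(-4, Pow(y, 3))), -27) = Add(-27, Pow(y, 2), Mul(-4, Pow(y, 3))))
Mul(Add(Function('j')(124), 45965), Add(-25955, 36075)) = Mul(Add(Add(-27, Pow(124, 2), Mul(-4, Pow(124, 3))), 45965), Add(-25955, 36075)) = Mul(Add(Add(-27, 15376, Mul(-4, 1906624)), 45965), 10120) = Mul(Add(Add(-27, 15376, -7626496), 45965), 10120) = Mul(Add(-7611147, 45965), 10120) = Mul(-7565182, 10120) = -76559641840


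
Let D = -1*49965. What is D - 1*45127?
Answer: -95092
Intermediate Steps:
D = -49965
D - 1*45127 = -49965 - 1*45127 = -49965 - 45127 = -95092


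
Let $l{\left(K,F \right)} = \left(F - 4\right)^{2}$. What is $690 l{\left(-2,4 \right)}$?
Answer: $0$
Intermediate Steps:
$l{\left(K,F \right)} = \left(-4 + F\right)^{2}$
$690 l{\left(-2,4 \right)} = 690 \left(-4 + 4\right)^{2} = 690 \cdot 0^{2} = 690 \cdot 0 = 0$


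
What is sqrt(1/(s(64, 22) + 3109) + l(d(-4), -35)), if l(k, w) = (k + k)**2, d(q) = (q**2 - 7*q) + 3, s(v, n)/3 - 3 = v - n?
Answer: sqrt(23246491835)/1622 ≈ 94.000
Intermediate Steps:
s(v, n) = 9 - 3*n + 3*v (s(v, n) = 9 + 3*(v - n) = 9 + (-3*n + 3*v) = 9 - 3*n + 3*v)
d(q) = 3 + q**2 - 7*q
l(k, w) = 4*k**2 (l(k, w) = (2*k)**2 = 4*k**2)
sqrt(1/(s(64, 22) + 3109) + l(d(-4), -35)) = sqrt(1/((9 - 3*22 + 3*64) + 3109) + 4*(3 + (-4)**2 - 7*(-4))**2) = sqrt(1/((9 - 66 + 192) + 3109) + 4*(3 + 16 + 28)**2) = sqrt(1/(135 + 3109) + 4*47**2) = sqrt(1/3244 + 4*2209) = sqrt(1/3244 + 8836) = sqrt(28663985/3244) = sqrt(23246491835)/1622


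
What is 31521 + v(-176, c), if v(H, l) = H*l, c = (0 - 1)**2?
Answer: 31345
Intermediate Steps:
c = 1 (c = (-1)**2 = 1)
31521 + v(-176, c) = 31521 - 176*1 = 31521 - 176 = 31345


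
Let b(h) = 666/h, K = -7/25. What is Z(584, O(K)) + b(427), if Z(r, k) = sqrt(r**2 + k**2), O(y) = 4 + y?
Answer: 666/427 + sqrt(213168649)/25 ≈ 585.57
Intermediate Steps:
K = -7/25 (K = -7*1/25 = -7/25 ≈ -0.28000)
Z(r, k) = sqrt(k**2 + r**2)
Z(584, O(K)) + b(427) = sqrt((4 - 7/25)**2 + 584**2) + 666/427 = sqrt((93/25)**2 + 341056) + 666*(1/427) = sqrt(8649/625 + 341056) + 666/427 = sqrt(213168649/625) + 666/427 = sqrt(213168649)/25 + 666/427 = 666/427 + sqrt(213168649)/25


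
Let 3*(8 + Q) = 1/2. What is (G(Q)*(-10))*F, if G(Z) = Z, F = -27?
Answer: -2115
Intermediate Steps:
Q = -47/6 (Q = -8 + (⅓)/2 = -8 + (⅓)*(½) = -8 + ⅙ = -47/6 ≈ -7.8333)
(G(Q)*(-10))*F = -47/6*(-10)*(-27) = (235/3)*(-27) = -2115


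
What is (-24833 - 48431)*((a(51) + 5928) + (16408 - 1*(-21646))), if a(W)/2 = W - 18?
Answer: -3227132672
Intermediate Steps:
a(W) = -36 + 2*W (a(W) = 2*(W - 18) = 2*(-18 + W) = -36 + 2*W)
(-24833 - 48431)*((a(51) + 5928) + (16408 - 1*(-21646))) = (-24833 - 48431)*(((-36 + 2*51) + 5928) + (16408 - 1*(-21646))) = -73264*(((-36 + 102) + 5928) + (16408 + 21646)) = -73264*((66 + 5928) + 38054) = -73264*(5994 + 38054) = -73264*44048 = -3227132672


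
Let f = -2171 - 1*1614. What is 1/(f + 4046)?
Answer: 1/261 ≈ 0.0038314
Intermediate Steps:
f = -3785 (f = -2171 - 1614 = -3785)
1/(f + 4046) = 1/(-3785 + 4046) = 1/261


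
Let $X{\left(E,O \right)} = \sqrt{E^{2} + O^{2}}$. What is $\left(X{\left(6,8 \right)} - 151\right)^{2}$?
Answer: $19881$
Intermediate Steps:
$\left(X{\left(6,8 \right)} - 151\right)^{2} = \left(\sqrt{6^{2} + 8^{2}} - 151\right)^{2} = \left(\sqrt{36 + 64} - 151\right)^{2} = \left(\sqrt{100} - 151\right)^{2} = \left(10 - 151\right)^{2} = \left(-141\right)^{2} = 19881$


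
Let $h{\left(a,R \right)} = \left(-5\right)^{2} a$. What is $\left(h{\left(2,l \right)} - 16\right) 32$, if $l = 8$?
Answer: $1088$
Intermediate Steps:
$h{\left(a,R \right)} = 25 a$
$\left(h{\left(2,l \right)} - 16\right) 32 = \left(25 \cdot 2 - 16\right) 32 = \left(50 - 16\right) 32 = 34 \cdot 32 = 1088$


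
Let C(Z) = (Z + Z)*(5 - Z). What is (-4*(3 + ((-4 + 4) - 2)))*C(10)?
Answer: 400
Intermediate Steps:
C(Z) = 2*Z*(5 - Z) (C(Z) = (2*Z)*(5 - Z) = 2*Z*(5 - Z))
(-4*(3 + ((-4 + 4) - 2)))*C(10) = (-4*(3 + ((-4 + 4) - 2)))*(2*10*(5 - 1*10)) = (-4*(3 + (0 - 2)))*(2*10*(5 - 10)) = (-4*(3 - 2))*(2*10*(-5)) = -4*1*(-100) = -4*(-100) = 400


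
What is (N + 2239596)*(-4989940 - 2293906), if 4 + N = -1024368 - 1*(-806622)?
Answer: -14726814899716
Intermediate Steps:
N = -217750 (N = -4 + (-1024368 - 1*(-806622)) = -4 + (-1024368 + 806622) = -4 - 217746 = -217750)
(N + 2239596)*(-4989940 - 2293906) = (-217750 + 2239596)*(-4989940 - 2293906) = 2021846*(-7283846) = -14726814899716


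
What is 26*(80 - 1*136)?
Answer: -1456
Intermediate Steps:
26*(80 - 1*136) = 26*(80 - 136) = 26*(-56) = -1456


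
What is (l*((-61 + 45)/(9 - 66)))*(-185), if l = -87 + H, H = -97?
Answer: 544640/57 ≈ 9555.1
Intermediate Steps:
l = -184 (l = -87 - 97 = -184)
(l*((-61 + 45)/(9 - 66)))*(-185) = -184*(-61 + 45)/(9 - 66)*(-185) = -(-2944)/(-57)*(-185) = -(-2944)*(-1)/57*(-185) = -184*16/57*(-185) = -2944/57*(-185) = 544640/57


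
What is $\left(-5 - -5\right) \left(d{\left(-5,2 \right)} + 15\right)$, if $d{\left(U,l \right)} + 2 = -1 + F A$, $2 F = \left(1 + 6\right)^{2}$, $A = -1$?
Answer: $0$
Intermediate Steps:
$F = \frac{49}{2}$ ($F = \frac{\left(1 + 6\right)^{2}}{2} = \frac{7^{2}}{2} = \frac{1}{2} \cdot 49 = \frac{49}{2} \approx 24.5$)
$d{\left(U,l \right)} = - \frac{55}{2}$ ($d{\left(U,l \right)} = -2 + \left(-1 + \frac{49}{2} \left(-1\right)\right) = -2 - \frac{51}{2} = - \frac{55}{2}$)
$\left(-5 - -5\right) \left(d{\left(-5,2 \right)} + 15\right) = \left(-5 - -5\right) \left(- \frac{55}{2} + 15\right) = \left(-5 + 5\right) \left(- \frac{25}{2}\right) = 0 \left(- \frac{25}{2}\right) = 0$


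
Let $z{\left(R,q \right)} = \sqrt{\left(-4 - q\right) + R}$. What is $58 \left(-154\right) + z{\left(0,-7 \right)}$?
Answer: $-8932 + \sqrt{3} \approx -8930.3$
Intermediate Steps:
$z{\left(R,q \right)} = \sqrt{-4 + R - q}$
$58 \left(-154\right) + z{\left(0,-7 \right)} = 58 \left(-154\right) + \sqrt{-4 + 0 - -7} = -8932 + \sqrt{-4 + 0 + 7} = -8932 + \sqrt{3}$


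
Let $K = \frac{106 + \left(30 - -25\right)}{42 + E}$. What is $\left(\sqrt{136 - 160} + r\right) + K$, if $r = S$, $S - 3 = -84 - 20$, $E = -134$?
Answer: $- \frac{411}{4} + 2 i \sqrt{6} \approx -102.75 + 4.899 i$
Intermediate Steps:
$K = - \frac{7}{4}$ ($K = \frac{106 + \left(30 - -25\right)}{42 - 134} = \frac{106 + \left(30 + 25\right)}{-92} = \left(106 + 55\right) \left(- \frac{1}{92}\right) = 161 \left(- \frac{1}{92}\right) = - \frac{7}{4} \approx -1.75$)
$S = -101$ ($S = 3 - 104 = -101$)
$r = -101$
$\left(\sqrt{136 - 160} + r\right) + K = \left(\sqrt{136 - 160} - 101\right) - \frac{7}{4} = \left(\sqrt{-24} - 101\right) - \frac{7}{4} = \left(2 i \sqrt{6} - 101\right) - \frac{7}{4} = \left(-101 + 2 i \sqrt{6}\right) - \frac{7}{4} = - \frac{411}{4} + 2 i \sqrt{6}$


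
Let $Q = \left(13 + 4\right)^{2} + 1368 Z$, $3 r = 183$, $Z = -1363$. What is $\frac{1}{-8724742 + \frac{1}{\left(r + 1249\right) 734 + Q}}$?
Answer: $- \frac{902755}{7876304464211} \approx -1.1462 \cdot 10^{-7}$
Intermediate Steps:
$r = 61$ ($r = \frac{1}{3} \cdot 183 = 61$)
$Q = -1864295$ ($Q = \left(13 + 4\right)^{2} + 1368 \left(-1363\right) = 17^{2} - 1864584 = 289 - 1864584 = -1864295$)
$\frac{1}{-8724742 + \frac{1}{\left(r + 1249\right) 734 + Q}} = \frac{1}{-8724742 + \frac{1}{\left(61 + 1249\right) 734 - 1864295}} = \frac{1}{-8724742 + \frac{1}{1310 \cdot 734 - 1864295}} = \frac{1}{-8724742 + \frac{1}{961540 - 1864295}} = \frac{1}{-8724742 + \frac{1}{-902755}} = \frac{1}{-8724742 - \frac{1}{902755}} = \frac{1}{- \frac{7876304464211}{902755}} = - \frac{902755}{7876304464211}$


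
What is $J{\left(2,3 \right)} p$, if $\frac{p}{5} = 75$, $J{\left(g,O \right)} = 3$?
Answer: $1125$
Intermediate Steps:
$p = 375$ ($p = 5 \cdot 75 = 375$)
$J{\left(2,3 \right)} p = 3 \cdot 375 = 1125$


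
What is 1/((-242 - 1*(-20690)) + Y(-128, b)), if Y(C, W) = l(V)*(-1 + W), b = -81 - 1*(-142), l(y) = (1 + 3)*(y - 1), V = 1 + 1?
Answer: 1/20688 ≈ 4.8337e-5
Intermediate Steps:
V = 2
l(y) = -4 + 4*y (l(y) = 4*(-1 + y) = -4 + 4*y)
b = 61 (b = -81 + 142 = 61)
Y(C, W) = -4 + 4*W (Y(C, W) = (-4 + 4*2)*(-1 + W) = (-4 + 8)*(-1 + W) = 4*(-1 + W) = -4 + 4*W)
1/((-242 - 1*(-20690)) + Y(-128, b)) = 1/((-242 - 1*(-20690)) + (-4 + 4*61)) = 1/((-242 + 20690) + (-4 + 244)) = 1/(20448 + 240) = 1/20688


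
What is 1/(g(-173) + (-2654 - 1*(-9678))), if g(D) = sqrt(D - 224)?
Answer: 7024/49336973 - I*sqrt(397)/49336973 ≈ 0.00014237 - 4.0385e-7*I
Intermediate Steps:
g(D) = sqrt(-224 + D)
1/(g(-173) + (-2654 - 1*(-9678))) = 1/(sqrt(-224 - 173) + (-2654 - 1*(-9678))) = 1/(sqrt(-397) + (-2654 + 9678)) = 1/(I*sqrt(397) + 7024) = 1/(7024 + I*sqrt(397))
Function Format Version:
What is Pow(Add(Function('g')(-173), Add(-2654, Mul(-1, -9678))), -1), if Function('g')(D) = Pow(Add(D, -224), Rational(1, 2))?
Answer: Add(Rational(7024, 49336973), Mul(Rational(-1, 49336973), I, Pow(397, Rational(1, 2)))) ≈ Add(0.00014237, Mul(-4.0385e-7, I))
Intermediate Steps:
Function('g')(D) = Pow(Add(-224, D), Rational(1, 2))
Pow(Add(Function('g')(-173), Add(-2654, Mul(-1, -9678))), -1) = Pow(Add(Pow(Add(-224, -173), Rational(1, 2)), Add(-2654, Mul(-1, -9678))), -1) = Pow(Add(Pow(-397, Rational(1, 2)), Add(-2654, 9678)), -1) = Pow(Add(Mul(I, Pow(397, Rational(1, 2))), 7024), -1) = Pow(Add(7024, Mul(I, Pow(397, Rational(1, 2)))), -1)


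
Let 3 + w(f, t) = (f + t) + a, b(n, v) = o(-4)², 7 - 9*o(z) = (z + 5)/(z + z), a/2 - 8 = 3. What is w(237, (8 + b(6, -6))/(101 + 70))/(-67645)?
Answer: -5043989/1332552384 ≈ -0.0037852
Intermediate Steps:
a = 22 (a = 16 + 2*3 = 16 + 6 = 22)
o(z) = 7/9 - (5 + z)/(18*z) (o(z) = 7/9 - (z + 5)/(9*(z + z)) = 7/9 - (5 + z)/(9*(2*z)) = 7/9 - (5 + z)*1/(2*z)/9 = 7/9 - (5 + z)/(18*z))
b(n, v) = 361/576 (b(n, v) = ((1/18)*(-5 + 13*(-4))/(-4))² = ((1/18)*(-¼)*(-5 - 52))² = ((1/18)*(-¼)*(-57))² = (19/24)² = 361/576)
w(f, t) = 19 + f + t (w(f, t) = -3 + ((f + t) + 22) = -3 + (22 + f + t) = 19 + f + t)
w(237, (8 + b(6, -6))/(101 + 70))/(-67645) = (19 + 237 + (8 + 361/576)/(101 + 70))/(-67645) = (19 + 237 + (4969/576)/171)*(-1/67645) = (19 + 237 + (4969/576)*(1/171))*(-1/67645) = (19 + 237 + 4969/98496)*(-1/67645) = (25219945/98496)*(-1/67645) = -5043989/1332552384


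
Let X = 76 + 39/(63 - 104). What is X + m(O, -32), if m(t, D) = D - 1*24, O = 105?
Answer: 781/41 ≈ 19.049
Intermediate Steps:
X = 3077/41 (X = 76 + 39/(-41) = 76 + 39*(-1/41) = 76 - 39/41 = 3077/41 ≈ 75.049)
m(t, D) = -24 + D (m(t, D) = D - 24 = -24 + D)
X + m(O, -32) = 3077/41 + (-24 - 32) = 3077/41 - 56 = 781/41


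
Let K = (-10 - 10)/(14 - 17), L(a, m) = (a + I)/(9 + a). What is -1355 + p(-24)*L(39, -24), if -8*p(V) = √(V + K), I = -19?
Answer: -1355 - 5*I*√39/144 ≈ -1355.0 - 0.21684*I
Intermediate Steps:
L(a, m) = (-19 + a)/(9 + a) (L(a, m) = (a - 19)/(9 + a) = (-19 + a)/(9 + a))
K = 20/3 (K = -20/(-3) = -20*(-⅓) = 20/3 ≈ 6.6667)
p(V) = -√(20/3 + V)/8 (p(V) = -√(V + 20/3)/8 = -√(20/3 + V)/8)
-1355 + p(-24)*L(39, -24) = -1355 + (-√(60 + 9*(-24))/24)*((-19 + 39)/(9 + 39)) = -1355 + (-√(60 - 216)/24)*(20/48) = -1355 + (-I*√39/12)*((1/48)*20) = -1355 - I*√39/12*(5/12) = -1355 - 5*I*√39/144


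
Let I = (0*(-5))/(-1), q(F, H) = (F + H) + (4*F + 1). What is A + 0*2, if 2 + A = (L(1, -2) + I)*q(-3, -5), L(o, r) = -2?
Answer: 36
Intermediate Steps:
q(F, H) = 1 + H + 5*F (q(F, H) = (F + H) + (1 + 4*F) = 1 + H + 5*F)
I = 0 (I = 0*(-1) = 0)
A = 36 (A = -2 + (-2 + 0)*(1 - 5 + 5*(-3)) = -2 - 2*(1 - 5 - 15) = -2 - 2*(-19) = -2 + 38 = 36)
A + 0*2 = 36 + 0*2 = 36 + 0 = 36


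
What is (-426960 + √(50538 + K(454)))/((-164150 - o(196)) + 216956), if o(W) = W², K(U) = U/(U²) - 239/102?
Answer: -42696/1439 + √270925567581/33318606 ≈ -29.655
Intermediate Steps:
K(U) = -239/102 + 1/U (K(U) = U/U² - 239*1/102 = 1/U - 239/102 = -239/102 + 1/U)
(-426960 + √(50538 + K(454)))/((-164150 - o(196)) + 216956) = (-426960 + √(50538 + (-239/102 + 1/454)))/((-164150 - 1*196²) + 216956) = (-426960 + √(50538 + (-239/102 + 1/454)))/((-164150 - 1*38416) + 216956) = (-426960 + √(50538 - 27101/11577))/((-164150 - 38416) + 216956) = (-426960 + √(585051325/11577))/(-202566 + 216956) = (-426960 + 5*√270925567581/11577)/14390 = (-426960 + 5*√270925567581/11577)*(1/14390) = -42696/1439 + √270925567581/33318606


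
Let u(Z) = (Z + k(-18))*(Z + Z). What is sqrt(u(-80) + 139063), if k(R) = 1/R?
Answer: sqrt(1366847)/3 ≈ 389.71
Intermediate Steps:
u(Z) = 2*Z*(-1/18 + Z) (u(Z) = (Z + 1/(-18))*(Z + Z) = (Z - 1/18)*(2*Z) = (-1/18 + Z)*(2*Z) = 2*Z*(-1/18 + Z))
sqrt(u(-80) + 139063) = sqrt((1/9)*(-80)*(-1 + 18*(-80)) + 139063) = sqrt((1/9)*(-80)*(-1 - 1440) + 139063) = sqrt((1/9)*(-80)*(-1441) + 139063) = sqrt(115280/9 + 139063) = sqrt(1366847/9) = sqrt(1366847)/3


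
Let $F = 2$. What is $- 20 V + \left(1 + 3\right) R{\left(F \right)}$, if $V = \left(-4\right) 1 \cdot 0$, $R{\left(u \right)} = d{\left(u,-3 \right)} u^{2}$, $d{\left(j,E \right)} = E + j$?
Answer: $-16$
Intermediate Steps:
$R{\left(u \right)} = u^{2} \left(-3 + u\right)$ ($R{\left(u \right)} = \left(-3 + u\right) u^{2} = u^{2} \left(-3 + u\right)$)
$V = 0$ ($V = \left(-4\right) 0 = 0$)
$- 20 V + \left(1 + 3\right) R{\left(F \right)} = \left(-20\right) 0 + \left(1 + 3\right) 2^{2} \left(-3 + 2\right) = 0 + 4 \cdot 4 \left(-1\right) = 0 + 4 \left(-4\right) = 0 - 16 = -16$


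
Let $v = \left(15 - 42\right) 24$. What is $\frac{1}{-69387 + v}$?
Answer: $- \frac{1}{70035} \approx -1.4279 \cdot 10^{-5}$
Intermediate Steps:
$v = -648$ ($v = \left(-27\right) 24 = -648$)
$\frac{1}{-69387 + v} = \frac{1}{-69387 - 648} = \frac{1}{-70035} = - \frac{1}{70035}$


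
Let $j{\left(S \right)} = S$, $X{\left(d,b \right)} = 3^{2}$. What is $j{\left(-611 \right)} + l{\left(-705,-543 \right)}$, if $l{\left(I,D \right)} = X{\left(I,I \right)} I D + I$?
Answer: $3444019$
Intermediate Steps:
$X{\left(d,b \right)} = 9$
$l{\left(I,D \right)} = I + 9 D I$ ($l{\left(I,D \right)} = 9 I D + I = 9 D I + I = I + 9 D I$)
$j{\left(-611 \right)} + l{\left(-705,-543 \right)} = -611 - 705 \left(1 + 9 \left(-543\right)\right) = -611 - 705 \left(1 - 4887\right) = -611 - -3444630 = -611 + 3444630 = 3444019$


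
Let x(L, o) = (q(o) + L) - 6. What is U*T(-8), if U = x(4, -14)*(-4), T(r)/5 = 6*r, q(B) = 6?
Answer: 3840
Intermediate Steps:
T(r) = 30*r (T(r) = 5*(6*r) = 30*r)
x(L, o) = L (x(L, o) = (6 + L) - 6 = L)
U = -16 (U = 4*(-4) = -16)
U*T(-8) = -480*(-8) = -16*(-240) = 3840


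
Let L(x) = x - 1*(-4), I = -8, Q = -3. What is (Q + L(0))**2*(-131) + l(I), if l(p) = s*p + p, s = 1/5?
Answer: -703/5 ≈ -140.60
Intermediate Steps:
s = 1/5 ≈ 0.20000
l(p) = 6*p/5 (l(p) = p/5 + p = 6*p/5)
L(x) = 4 + x (L(x) = x + 4 = 4 + x)
(Q + L(0))**2*(-131) + l(I) = (-3 + (4 + 0))**2*(-131) + (6/5)*(-8) = (-3 + 4)**2*(-131) - 48/5 = 1**2*(-131) - 48/5 = 1*(-131) - 48/5 = -131 - 48/5 = -703/5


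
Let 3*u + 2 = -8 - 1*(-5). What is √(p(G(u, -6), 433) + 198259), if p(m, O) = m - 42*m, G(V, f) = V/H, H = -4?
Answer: √7136709/6 ≈ 445.24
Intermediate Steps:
u = -5/3 (u = -⅔ + (-8 - 1*(-5))/3 = -⅔ + (-8 + 5)/3 = -⅔ + (⅓)*(-3) = -⅔ - 1 = -5/3 ≈ -1.6667)
G(V, f) = -V/4 (G(V, f) = V/(-4) = V*(-¼) = -V/4)
p(m, O) = -41*m (p(m, O) = m - 42*m = -41*m)
√(p(G(u, -6), 433) + 198259) = √(-(-41)*(-5)/(4*3) + 198259) = √(-41*5/12 + 198259) = √(-205/12 + 198259) = √(2378903/12) = √7136709/6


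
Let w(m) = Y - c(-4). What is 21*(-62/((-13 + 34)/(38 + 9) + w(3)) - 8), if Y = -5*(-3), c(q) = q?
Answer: -107373/457 ≈ -234.95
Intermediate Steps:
Y = 15
w(m) = 19 (w(m) = 15 - 1*(-4) = 15 + 4 = 19)
21*(-62/((-13 + 34)/(38 + 9) + w(3)) - 8) = 21*(-62/((-13 + 34)/(38 + 9) + 19) - 8) = 21*(-62/(21/47 + 19) - 8) = 21*(-62/914/47 - 8) = 21*(-62*47/914 - 8) = 21*(-1457/457 - 8) = 21*(-5113/457) = -107373/457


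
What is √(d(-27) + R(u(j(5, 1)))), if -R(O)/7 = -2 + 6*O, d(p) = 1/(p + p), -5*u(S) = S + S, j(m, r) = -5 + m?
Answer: √4530/18 ≈ 3.7392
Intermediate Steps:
u(S) = -2*S/5 (u(S) = -(S + S)/5 = -2*S/5)
d(p) = 1/(2*p)
R(O) = 14 - 42*O (R(O) = -7*(-2 + 6*O) = 14 - 42*O)
√(d(-27) + R(u(j(5, 1)))) = √((½)/(-27) + (14 - (-84)*(-5 + 5)/5)) = √((½)*(-1/27) + (14 - (-84)*0/5)) = √(-1/54 + (14 - 42*0)) = √(-1/54 + (14 + 0)) = √(-1/54 + 14) = √(755/54) = √4530/18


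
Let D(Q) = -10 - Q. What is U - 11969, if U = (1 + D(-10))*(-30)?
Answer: -11999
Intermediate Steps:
U = -30 (U = (1 + (-10 - 1*(-10)))*(-30) = (1 + (-10 + 10))*(-30) = (1 + 0)*(-30) = 1*(-30) = -30)
U - 11969 = -30 - 11969 = -11999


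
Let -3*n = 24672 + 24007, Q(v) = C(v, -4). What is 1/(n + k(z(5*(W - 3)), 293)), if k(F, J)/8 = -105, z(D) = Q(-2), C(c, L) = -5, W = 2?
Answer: -3/51199 ≈ -5.8595e-5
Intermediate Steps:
Q(v) = -5
z(D) = -5
k(F, J) = -840 (k(F, J) = 8*(-105) = -840)
n = -48679/3 (n = -(24672 + 24007)/3 = -1/3*48679 = -48679/3 ≈ -16226.)
1/(n + k(z(5*(W - 3)), 293)) = 1/(-48679/3 - 840) = 1/(-51199/3) = -3/51199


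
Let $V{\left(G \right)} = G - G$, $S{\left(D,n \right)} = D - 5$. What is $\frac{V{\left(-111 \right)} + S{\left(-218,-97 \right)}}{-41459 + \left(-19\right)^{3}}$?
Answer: $\frac{223}{48318} \approx 0.0046153$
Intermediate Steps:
$S{\left(D,n \right)} = -5 + D$ ($S{\left(D,n \right)} = D - 5 = -5 + D$)
$V{\left(G \right)} = 0$
$\frac{V{\left(-111 \right)} + S{\left(-218,-97 \right)}}{-41459 + \left(-19\right)^{3}} = \frac{0 - 223}{-41459 + \left(-19\right)^{3}} = \frac{0 - 223}{-41459 - 6859} = - \frac{223}{-48318} = \left(-223\right) \left(- \frac{1}{48318}\right) = \frac{223}{48318}$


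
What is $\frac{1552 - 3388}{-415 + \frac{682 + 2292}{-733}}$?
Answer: $\frac{1345788}{307169} \approx 4.3813$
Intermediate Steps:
$\frac{1552 - 3388}{-415 + \frac{682 + 2292}{-733}} = - \frac{1836}{-415 + 2974 \left(- \frac{1}{733}\right)} = - \frac{1836}{-415 - \frac{2974}{733}} = - \frac{1836}{- \frac{307169}{733}} = \left(-1836\right) \left(- \frac{733}{307169}\right) = \frac{1345788}{307169}$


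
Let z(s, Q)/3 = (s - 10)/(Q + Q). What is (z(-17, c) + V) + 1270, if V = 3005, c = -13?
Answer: 111231/26 ≈ 4278.1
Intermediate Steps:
z(s, Q) = 3*(-10 + s)/(2*Q) (z(s, Q) = 3*((s - 10)/(Q + Q)) = 3*((-10 + s)/((2*Q))) = 3*((-10 + s)*(1/(2*Q))) = 3*((-10 + s)/(2*Q)) = 3*(-10 + s)/(2*Q))
(z(-17, c) + V) + 1270 = ((3/2)*(-10 - 17)/(-13) + 3005) + 1270 = ((3/2)*(-1/13)*(-27) + 3005) + 1270 = (81/26 + 3005) + 1270 = 78211/26 + 1270 = 111231/26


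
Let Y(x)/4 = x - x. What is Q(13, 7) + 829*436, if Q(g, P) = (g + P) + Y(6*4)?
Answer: 361464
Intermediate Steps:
Y(x) = 0 (Y(x) = 4*(x - x) = 4*0 = 0)
Q(g, P) = P + g (Q(g, P) = (g + P) + 0 = (P + g) + 0 = P + g)
Q(13, 7) + 829*436 = (7 + 13) + 829*436 = 20 + 361444 = 361464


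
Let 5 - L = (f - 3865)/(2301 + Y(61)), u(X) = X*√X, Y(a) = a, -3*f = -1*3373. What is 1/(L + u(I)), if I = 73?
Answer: -77329518/4882795285157 + 916357977*√73/4882795285157 ≈ 0.0015876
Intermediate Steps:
f = 3373/3 (f = -(-1)*3373/3 = -⅓*(-3373) = 3373/3 ≈ 1124.3)
u(X) = X^(3/2)
L = 21826/3543 (L = 5 - (3373/3 - 3865)/(2301 + 61) = 5 - (-8222)/(3*2362) = 5 - 1*(-4111/3543) = 5 + 4111/3543 = 21826/3543 ≈ 6.1603)
1/(L + u(I)) = 1/(21826/3543 + 73^(3/2)) = 1/(21826/3543 + 73*√73)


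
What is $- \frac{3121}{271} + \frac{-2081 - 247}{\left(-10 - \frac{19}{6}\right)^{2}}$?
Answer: $- \frac{42190129}{1691311} \approx -24.945$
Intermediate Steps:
$- \frac{3121}{271} + \frac{-2081 - 247}{\left(-10 - \frac{19}{6}\right)^{2}} = \left(-3121\right) \frac{1}{271} + \frac{-2081 - 247}{\left(-10 - \frac{19}{6}\right)^{2}} = - \frac{3121}{271} - \frac{2328}{\left(-10 - \frac{19}{6}\right)^{2}} = - \frac{3121}{271} - \frac{2328}{\left(- \frac{79}{6}\right)^{2}} = - \frac{3121}{271} - \frac{2328}{\frac{6241}{36}} = - \frac{3121}{271} - \frac{83808}{6241} = - \frac{42190129}{1691311}$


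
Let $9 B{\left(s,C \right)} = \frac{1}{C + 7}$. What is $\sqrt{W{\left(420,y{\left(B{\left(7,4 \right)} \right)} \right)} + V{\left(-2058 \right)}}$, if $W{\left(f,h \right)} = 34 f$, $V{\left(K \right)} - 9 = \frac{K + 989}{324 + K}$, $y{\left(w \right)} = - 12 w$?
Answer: $\frac{\sqrt{148669170}}{102} \approx 119.54$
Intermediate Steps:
$B{\left(s,C \right)} = \frac{1}{9 \left(7 + C\right)}$ ($B{\left(s,C \right)} = \frac{1}{9 \left(C + 7\right)} = \frac{1}{9 \left(7 + C\right)}$)
$V{\left(K \right)} = 9 + \frac{989 + K}{324 + K}$ ($V{\left(K \right)} = 9 + \frac{K + 989}{324 + K} = 9 + \frac{989 + K}{324 + K}$)
$\sqrt{W{\left(420,y{\left(B{\left(7,4 \right)} \right)} \right)} + V{\left(-2058 \right)}} = \sqrt{34 \cdot 420 + \frac{5 \left(781 + 2 \left(-2058\right)\right)}{324 - 2058}} = \sqrt{14280 + \frac{5 \left(781 - 4116\right)}{-1734}} = \sqrt{14280 + 5 \left(- \frac{1}{1734}\right) \left(-3335\right)} = \sqrt{14280 + \frac{16675}{1734}} = \sqrt{\frac{24778195}{1734}} = \frac{\sqrt{148669170}}{102}$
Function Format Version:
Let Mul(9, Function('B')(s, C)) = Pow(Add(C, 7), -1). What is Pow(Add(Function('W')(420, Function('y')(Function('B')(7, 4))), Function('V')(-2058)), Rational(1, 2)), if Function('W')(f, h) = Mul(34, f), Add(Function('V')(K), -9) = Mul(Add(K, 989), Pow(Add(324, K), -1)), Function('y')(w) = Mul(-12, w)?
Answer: Mul(Rational(1, 102), Pow(148669170, Rational(1, 2))) ≈ 119.54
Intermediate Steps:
Function('B')(s, C) = Mul(Rational(1, 9), Pow(Add(7, C), -1)) (Function('B')(s, C) = Mul(Rational(1, 9), Pow(Add(C, 7), -1)) = Mul(Rational(1, 9), Pow(Add(7, C), -1)))
Function('V')(K) = Add(9, Mul(Pow(Add(324, K), -1), Add(989, K))) (Function('V')(K) = Add(9, Mul(Add(K, 989), Pow(Add(324, K), -1))) = Add(9, Mul(Add(989, K), Pow(Add(324, K), -1))) = Add(9, Mul(Pow(Add(324, K), -1), Add(989, K))))
Pow(Add(Function('W')(420, Function('y')(Function('B')(7, 4))), Function('V')(-2058)), Rational(1, 2)) = Pow(Add(Mul(34, 420), Mul(5, Pow(Add(324, -2058), -1), Add(781, Mul(2, -2058)))), Rational(1, 2)) = Pow(Add(14280, Mul(5, Pow(-1734, -1), Add(781, -4116))), Rational(1, 2)) = Pow(Add(14280, Mul(5, Rational(-1, 1734), -3335)), Rational(1, 2)) = Pow(Add(14280, Rational(16675, 1734)), Rational(1, 2)) = Pow(Rational(24778195, 1734), Rational(1, 2)) = Mul(Rational(1, 102), Pow(148669170, Rational(1, 2)))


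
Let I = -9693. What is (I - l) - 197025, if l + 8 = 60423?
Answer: -267133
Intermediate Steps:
l = 60415 (l = -8 + 60423 = 60415)
(I - l) - 197025 = (-9693 - 1*60415) - 197025 = (-9693 - 60415) - 197025 = -70108 - 197025 = -267133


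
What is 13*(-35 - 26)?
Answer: -793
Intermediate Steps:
13*(-35 - 26) = 13*(-61) = -793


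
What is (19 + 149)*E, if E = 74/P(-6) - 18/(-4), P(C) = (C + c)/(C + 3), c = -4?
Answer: 22428/5 ≈ 4485.6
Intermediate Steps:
P(C) = (-4 + C)/(3 + C) (P(C) = (C - 4)/(C + 3) = (-4 + C)/(3 + C))
E = 267/10 (E = 74/(((-4 - 6)/(3 - 6))) - 18/(-4) = 74/((-10/(-3))) - 18*(-¼) = 74/((-⅓*(-10))) + 9/2 = 74/(10/3) + 9/2 = 74*(3/10) + 9/2 = 111/5 + 9/2 = 267/10 ≈ 26.700)
(19 + 149)*E = (19 + 149)*(267/10) = 168*(267/10) = 22428/5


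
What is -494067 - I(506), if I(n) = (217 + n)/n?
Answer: -249998625/506 ≈ -4.9407e+5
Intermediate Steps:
I(n) = (217 + n)/n
-494067 - I(506) = -494067 - (217 + 506)/506 = -494067 - 723/506 = -249998625/506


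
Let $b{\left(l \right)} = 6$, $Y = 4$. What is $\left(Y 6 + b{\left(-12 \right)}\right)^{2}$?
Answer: $900$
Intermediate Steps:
$\left(Y 6 + b{\left(-12 \right)}\right)^{2} = \left(4 \cdot 6 + 6\right)^{2} = \left(24 + 6\right)^{2} = 30^{2} = 900$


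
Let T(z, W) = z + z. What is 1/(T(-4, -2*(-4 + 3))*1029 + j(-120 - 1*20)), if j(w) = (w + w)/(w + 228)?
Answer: -11/90587 ≈ -0.00012143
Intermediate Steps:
T(z, W) = 2*z
j(w) = 2*w/(228 + w) (j(w) = (2*w)/(228 + w) = 2*w/(228 + w))
1/(T(-4, -2*(-4 + 3))*1029 + j(-120 - 1*20)) = 1/((2*(-4))*1029 + 2*(-120 - 1*20)/(228 + (-120 - 1*20))) = 1/(-8*1029 + 2*(-120 - 20)/(228 + (-120 - 20))) = 1/(-8232 + 2*(-140)/(228 - 140)) = 1/(-8232 + 2*(-140)/88) = 1/(-8232 + 2*(-140)*(1/88)) = 1/(-8232 - 35/11) = 1/(-90587/11) = -11/90587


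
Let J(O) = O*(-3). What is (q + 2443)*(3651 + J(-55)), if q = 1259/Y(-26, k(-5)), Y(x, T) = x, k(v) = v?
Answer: 118790172/13 ≈ 9.1377e+6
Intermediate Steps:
J(O) = -3*O
q = -1259/26 (q = 1259/(-26) = 1259*(-1/26) = -1259/26 ≈ -48.423)
(q + 2443)*(3651 + J(-55)) = (-1259/26 + 2443)*(3651 - 3*(-55)) = 62259*(3651 + 165)/26 = (62259/26)*3816 = 118790172/13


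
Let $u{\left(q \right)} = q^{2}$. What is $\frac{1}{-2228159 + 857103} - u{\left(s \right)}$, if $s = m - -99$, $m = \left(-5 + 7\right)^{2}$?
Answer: $- \frac{14545533105}{1371056} \approx -10609.0$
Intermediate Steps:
$m = 4$ ($m = 2^{2} = 4$)
$s = 103$ ($s = 4 - -99 = 4 + 99 = 103$)
$\frac{1}{-2228159 + 857103} - u{\left(s \right)} = \frac{1}{-2228159 + 857103} - 103^{2} = \frac{1}{-1371056} - 10609 = - \frac{1}{1371056} - 10609 = - \frac{14545533105}{1371056}$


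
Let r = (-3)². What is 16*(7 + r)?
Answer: 256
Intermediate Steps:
r = 9
16*(7 + r) = 16*(7 + 9) = 16*16 = 256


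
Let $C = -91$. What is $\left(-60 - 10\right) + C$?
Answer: $-161$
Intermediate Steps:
$\left(-60 - 10\right) + C = \left(-60 - 10\right) - 91 = -70 - 91 = -161$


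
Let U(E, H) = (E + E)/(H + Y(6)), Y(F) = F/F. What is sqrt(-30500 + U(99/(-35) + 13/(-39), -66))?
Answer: 2*I*sqrt(14207045307)/1365 ≈ 174.64*I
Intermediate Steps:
Y(F) = 1
U(E, H) = 2*E/(1 + H) (U(E, H) = (E + E)/(H + 1) = (2*E)/(1 + H) = 2*E/(1 + H))
sqrt(-30500 + U(99/(-35) + 13/(-39), -66)) = sqrt(-30500 + 2*(99/(-35) + 13/(-39))/(1 - 66)) = sqrt(-30500 + 2*(99*(-1/35) + 13*(-1/39))/(-65)) = sqrt(-30500 + 2*(-99/35 - 1/3)*(-1/65)) = sqrt(-30500 + 2*(-332/105)*(-1/65)) = sqrt(-30500 + 664/6825) = sqrt(-208161836/6825) = 2*I*sqrt(14207045307)/1365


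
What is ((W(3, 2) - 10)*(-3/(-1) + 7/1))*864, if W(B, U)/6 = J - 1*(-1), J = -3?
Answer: -190080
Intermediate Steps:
W(B, U) = -12 (W(B, U) = 6*(-3 - 1*(-1)) = 6*(-3 + 1) = 6*(-2) = -12)
((W(3, 2) - 10)*(-3/(-1) + 7/1))*864 = ((-12 - 10)*(-3/(-1) + 7/1))*864 = -22*(-3*(-1) + 7*1)*864 = -22*(3 + 7)*864 = -22*10*864 = -220*864 = -190080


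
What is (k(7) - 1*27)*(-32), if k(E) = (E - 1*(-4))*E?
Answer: -1600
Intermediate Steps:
k(E) = E*(4 + E) (k(E) = (E + 4)*E = (4 + E)*E = E*(4 + E))
(k(7) - 1*27)*(-32) = (7*(4 + 7) - 1*27)*(-32) = (7*11 - 27)*(-32) = (77 - 27)*(-32) = 50*(-32) = -1600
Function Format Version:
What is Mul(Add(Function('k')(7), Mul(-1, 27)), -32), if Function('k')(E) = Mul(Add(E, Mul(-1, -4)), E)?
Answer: -1600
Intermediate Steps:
Function('k')(E) = Mul(E, Add(4, E)) (Function('k')(E) = Mul(Add(E, 4), E) = Mul(Add(4, E), E) = Mul(E, Add(4, E)))
Mul(Add(Function('k')(7), Mul(-1, 27)), -32) = Mul(Add(Mul(7, Add(4, 7)), Mul(-1, 27)), -32) = Mul(Add(Mul(7, 11), -27), -32) = Mul(Add(77, -27), -32) = Mul(50, -32) = -1600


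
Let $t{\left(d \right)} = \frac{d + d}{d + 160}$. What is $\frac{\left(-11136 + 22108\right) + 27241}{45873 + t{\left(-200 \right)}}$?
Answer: $\frac{38213}{45883} \approx 0.83284$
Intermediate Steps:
$t{\left(d \right)} = \frac{2 d}{160 + d}$
$\frac{\left(-11136 + 22108\right) + 27241}{45873 + t{\left(-200 \right)}} = \frac{\left(-11136 + 22108\right) + 27241}{45873 + 2 \left(-200\right) \frac{1}{160 - 200}} = \frac{10972 + 27241}{45873 + 2 \left(-200\right) \frac{1}{-40}} = \frac{38213}{45873 + 2 \left(-200\right) \left(- \frac{1}{40}\right)} = \frac{38213}{45873 + 10} = \frac{38213}{45883}$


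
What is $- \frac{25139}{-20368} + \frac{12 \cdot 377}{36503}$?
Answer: $\frac{1009793749}{743493104} \approx 1.3582$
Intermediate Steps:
$- \frac{25139}{-20368} + \frac{12 \cdot 377}{36503} = \left(-25139\right) \left(- \frac{1}{20368}\right) + 4524 \cdot \frac{1}{36503} = \frac{25139}{20368} + \frac{4524}{36503} = \frac{1009793749}{743493104}$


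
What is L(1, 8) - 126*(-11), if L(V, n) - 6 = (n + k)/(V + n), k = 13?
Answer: 4183/3 ≈ 1394.3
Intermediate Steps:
L(V, n) = 6 + (13 + n)/(V + n) (L(V, n) = 6 + (n + 13)/(V + n) = 6 + (13 + n)/(V + n))
L(1, 8) - 126*(-11) = (13 + 6*1 + 7*8)/(1 + 8) - 126*(-11) = (13 + 6 + 56)/9 + 1386 = (1/9)*75 + 1386 = 25/3 + 1386 = 4183/3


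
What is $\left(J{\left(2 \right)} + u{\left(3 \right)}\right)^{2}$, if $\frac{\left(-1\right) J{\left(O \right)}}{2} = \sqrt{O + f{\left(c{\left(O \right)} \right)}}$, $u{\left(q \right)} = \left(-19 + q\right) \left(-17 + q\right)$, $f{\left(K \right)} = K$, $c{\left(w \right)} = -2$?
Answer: $50176$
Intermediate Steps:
$J{\left(O \right)} = - 2 \sqrt{-2 + O}$ ($J{\left(O \right)} = - 2 \sqrt{O - 2} = - 2 \sqrt{-2 + O}$)
$\left(J{\left(2 \right)} + u{\left(3 \right)}\right)^{2} = \left(- 2 \sqrt{-2 + 2} + \left(323 + 3^{2} - 108\right)\right)^{2} = \left(- 2 \sqrt{0} + \left(323 + 9 - 108\right)\right)^{2} = \left(\left(-2\right) 0 + 224\right)^{2} = \left(0 + 224\right)^{2} = 224^{2} = 50176$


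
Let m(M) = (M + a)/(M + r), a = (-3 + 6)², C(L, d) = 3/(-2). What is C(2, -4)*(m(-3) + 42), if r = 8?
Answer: -324/5 ≈ -64.800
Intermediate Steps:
C(L, d) = -3/2 (C(L, d) = 3*(-½) = -3/2)
a = 9 (a = 3² = 9)
m(M) = (9 + M)/(8 + M) (m(M) = (M + 9)/(M + 8) = (9 + M)/(8 + M))
C(2, -4)*(m(-3) + 42) = -3*((9 - 3)/(8 - 3) + 42)/2 = -3*(6/5 + 42)/2 = -3/2*216/5 = -324/5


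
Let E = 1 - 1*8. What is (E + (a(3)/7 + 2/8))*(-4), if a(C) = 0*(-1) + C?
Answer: 177/7 ≈ 25.286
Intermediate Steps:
a(C) = C (a(C) = 0 + C = C)
E = -7 (E = 1 - 8 = -7)
(E + (a(3)/7 + 2/8))*(-4) = (-7 + (3/7 + 2/8))*(-4) = (-7 + (3*(⅐) + 2*(⅛)))*(-4) = (-7 + (3/7 + ¼))*(-4) = (-7 + 19/28)*(-4) = -177/28*(-4) = 177/7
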